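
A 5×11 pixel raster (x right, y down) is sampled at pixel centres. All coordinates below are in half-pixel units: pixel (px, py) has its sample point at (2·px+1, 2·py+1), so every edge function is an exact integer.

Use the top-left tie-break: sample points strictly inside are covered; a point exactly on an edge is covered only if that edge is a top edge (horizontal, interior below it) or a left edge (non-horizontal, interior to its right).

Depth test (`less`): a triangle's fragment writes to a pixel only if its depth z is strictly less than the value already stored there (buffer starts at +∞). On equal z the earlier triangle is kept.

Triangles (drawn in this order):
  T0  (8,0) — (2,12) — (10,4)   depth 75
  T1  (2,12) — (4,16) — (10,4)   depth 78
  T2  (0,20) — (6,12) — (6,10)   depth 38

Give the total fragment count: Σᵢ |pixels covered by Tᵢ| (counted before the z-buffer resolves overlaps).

T0:
  2·area = 48  (B↔C swapped to make it positive)
  edge (8, 0)→(10, 4): d=(2,4) right/bottom  bias=-1
  edge (10, 4)→(2, 12): d=(-8,8) right/bottom  bias=-1
  edge (2, 12)→(8, 0): d=(6,-12) top-left  bias=+0
    (3,1)@(7, 3): e=[10,32,6] → #
    (4,1)@(9, 3): e=[2,16,30] → #
    (3,2)@(7, 5): e=[14,16,18] → #
    (4,2)@(9, 5): e=[6,0,42] → ·  [on edge]
    (2,3)@(5, 7): e=[26,16,6] → #
    (3,3)@(7, 7): e=[18,0,30] → ·  [on edge]
    (2,4)@(5, 9): e=[30,0,18] → ·  [on edge]
    (1,5)@(3, 11): e=[42,0,6] → ·  [on edge]
    (0,6)@(1, 13): e=[54,0,-6] → ·  [on edge]
  covered (4 px):
    · · · · ·
    · · · # #
    · · · # ·
    · · # · ·
    · · · · ·
    · · · · ·
    · · · · ·
    · · · · ·
    · · · · ·
    · · · · ·
    · · · · ·
T1:
  2·area = 48  (B↔C swapped to make it positive)
  edge (2, 12)→(10, 4): d=(8,-8) top-left  bias=+0
  edge (10, 4)→(4, 16): d=(-6,12) right/bottom  bias=-1
  edge (4, 16)→(2, 12): d=(-2,-4) top-left  bias=+0
    (4,2)@(9, 5): e=[0,6,42] → #  [on edge]
    (3,3)@(7, 7): e=[0,18,30] → #  [on edge]
    (4,3)@(9, 7): e=[16,-6,38] → ·
    (2,4)@(5, 9): e=[0,30,18] → #  [on edge]
    (4,4)@(9, 9): e=[32,-18,34] → ·
    (1,5)@(3, 11): e=[0,42,6] → #  [on edge]
    (3,5)@(7, 11): e=[32,-6,22] → ·
    (0,6)@(1, 13): e=[0,54,-6] → ·  [on edge]
    (1,6)@(3, 13): e=[16,30,2] → #
    (3,6)@(7, 13): e=[48,-18,18] → ·
    (1,7)@(3, 15): e=[32,18,-2] → ·
    (2,7)@(5, 15): e=[48,-6,6] → ·
  covered (8 px):
    · · · · ·
    · · · · ·
    · · · · #
    · · · # ·
    · · # # ·
    · # # · ·
    · # # · ·
    · · · · ·
    · · · · ·
    · · · · ·
    · · · · ·
T2:
  2·area = 12  (B↔C swapped to make it positive)
  edge (0, 20)→(6, 10): d=(6,-10) top-left  bias=+0
  edge (6, 10)→(6, 12): d=(0,2) right/bottom  bias=-1
  edge (6, 12)→(0, 20): d=(-6,8) right/bottom  bias=-1
    (4,2)@(9, 5): e=[0,-6,18] → ·  [on edge]
    (2,6)@(5, 13): e=[8,2,2] → #
    (3,6)@(7, 13): e=[28,-2,-14] → ·
    (1,7)@(3, 15): e=[0,6,6] → #  [on edge]
    (2,7)@(5, 15): e=[20,2,-10] → ·
    (1,8)@(3, 17): e=[12,6,-6] → ·
  covered (2 px):
    · · · · ·
    · · · · ·
    · · · · ·
    · · · · ·
    · · · · ·
    · · · · ·
    · · # · ·
    · # · · ·
    · · · · ·
    · · · · ·
    · · · · ·

Result: 14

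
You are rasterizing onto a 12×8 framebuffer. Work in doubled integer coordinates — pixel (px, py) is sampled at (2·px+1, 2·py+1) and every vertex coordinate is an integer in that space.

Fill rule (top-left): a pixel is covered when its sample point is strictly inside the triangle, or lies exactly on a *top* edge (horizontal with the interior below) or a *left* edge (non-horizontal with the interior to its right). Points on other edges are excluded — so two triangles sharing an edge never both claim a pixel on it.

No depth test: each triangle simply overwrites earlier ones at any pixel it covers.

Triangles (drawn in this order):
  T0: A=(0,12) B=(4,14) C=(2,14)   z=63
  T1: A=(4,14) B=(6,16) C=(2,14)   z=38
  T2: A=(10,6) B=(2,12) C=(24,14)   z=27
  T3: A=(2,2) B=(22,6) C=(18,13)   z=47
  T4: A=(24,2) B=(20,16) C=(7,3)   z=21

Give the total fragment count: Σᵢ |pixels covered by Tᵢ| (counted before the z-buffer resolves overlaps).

T0:
  2·area = 4
  edge (0, 12)→(4, 14): d=(4,2) right/bottom  bias=-1
  edge (4, 14)→(2, 14): d=(-2,0) right/bottom  bias=-1
  edge (2, 14)→(0, 12): d=(-2,-2) top-left  bias=+0
    (0,6)@(1, 13): e=[2,2,0] → X  [on edge]
    (1,6)@(3, 13): e=[-2,2,4] → .
    (0,7)@(1, 15): e=[10,-2,-4] → .
    (1,7)@(3, 15): e=[6,-2,0] → .  [on edge]
  covered (1 px):
    . . . . . . . . . . . .
    . . . . . . . . . . . .
    . . . . . . . . . . . .
    . . . . . . . . . . . .
    . . . . . . . . . . . .
    . . . . . . . . . . . .
    X . . . . . . . . . . .
    . . . . . . . . . . . .
T1:
  2·area = 4
  edge (4, 14)→(6, 16): d=(2,2) right/bottom  bias=-1
  edge (6, 16)→(2, 14): d=(-4,-2) top-left  bias=+0
  edge (2, 14)→(4, 14): d=(2,0) top-left  bias=+0
    (0,5)@(1, 11): e=[0,10,-6] → .  [on edge]
    (1,6)@(3, 13): e=[0,6,-2] → .  [on edge]
    (2,7)@(5, 15): e=[0,2,2] → .  [on edge]
  covered (0 px):
    . . . . . . . . . . . .
    . . . . . . . . . . . .
    . . . . . . . . . . . .
    . . . . . . . . . . . .
    . . . . . . . . . . . .
    . . . . . . . . . . . .
    . . . . . . . . . . . .
    . . . . . . . . . . . .
T2:
  2·area = 148  (B↔C swapped to make it positive)
  edge (10, 6)→(24, 14): d=(14,8) right/bottom  bias=-1
  edge (24, 14)→(2, 12): d=(-22,-2) top-left  bias=+0
  edge (2, 12)→(10, 6): d=(8,-6) top-left  bias=+0
    (4,3)@(9, 7): e=[22,124,2] → X
    (5,3)@(11, 7): e=[6,128,14] → X
    (6,3)@(13, 7): e=[-10,132,26] → .
    (3,4)@(7, 9): e=[66,76,6] → X
    (6,4)@(13, 9): e=[18,88,42] → X
    (7,4)@(15, 9): e=[2,92,54] → X
    (8,4)@(17, 9): e=[-14,96,66] → .
    (2,5)@(5, 11): e=[110,28,10] → X
    (8,5)@(17, 11): e=[14,52,82] → X
    (9,5)@(19, 11): e=[-2,56,94] → .
    (2,6)@(5, 13): e=[138,-16,26] → .
    (3,6)@(7, 13): e=[122,-12,38] → .
    (6,6)@(13, 13): e=[74,0,74] → X  [on edge]
  covered (19 px):
    . . . . . . . . . . . .
    . . . . . . . . . . . .
    . . . . . . . . . . . .
    . . . . X X . . . . . .
    . . . X X X X X . . . .
    . . X X X X X X X . . .
    . . . . . . X X X X X .
    . . . . . . . . . . . .
T3:
  2·area = 156
  edge (2, 2)→(22, 6): d=(20,4) right/bottom  bias=-1
  edge (22, 6)→(18, 13): d=(-4,7) right/bottom  bias=-1
  edge (18, 13)→(2, 2): d=(-16,-11) top-left  bias=+0
    (2,1)@(5, 3): e=[8,131,17] → X
    (3,1)@(7, 3): e=[0,117,39] → .  [on edge]
    (2,2)@(5, 5): e=[48,123,-15] → .
    (3,2)@(7, 5): e=[40,109,7] → X
    (4,2)@(9, 5): e=[32,95,29] → X
    (5,2)@(11, 5): e=[24,81,51] → X
    (6,2)@(13, 5): e=[16,67,73] → X
    (7,2)@(15, 5): e=[8,53,95] → X
    (8,2)@(17, 5): e=[0,39,117] → .  [on edge]
    (3,3)@(7, 7): e=[80,101,-25] → .
    (4,3)@(9, 7): e=[72,87,-3] → .
    (5,3)@(11, 7): e=[64,73,19] → X
  covered (18 px):
    . . . . . . . . . . . .
    . . X . . . . . . . . .
    . . . X X X X X . . . .
    . . . . . X X X X X X .
    . . . . . . X X X X . .
    . . . . . . . . X X . .
    . . . . . . . . . . . .
    . . . . . . . . . . . .
T4:
  2·area = 234
  edge (24, 2)→(20, 16): d=(-4,14) right/bottom  bias=-1
  edge (20, 16)→(7, 3): d=(-13,-13) top-left  bias=+0
  edge (7, 3)→(24, 2): d=(17,-1) top-left  bias=+0
    (2,0)@(5, 1): e=[270,0,-36] → .  [on edge]
    (3,1)@(7, 3): e=[234,0,0] → X  [on edge]
    (4,1)@(9, 3): e=[206,26,2] → X
    (5,1)@(11, 3): e=[178,52,4] → X
    (6,1)@(13, 3): e=[150,78,6] → X
    (7,1)@(15, 3): e=[122,104,8] → X
    (8,1)@(17, 3): e=[94,130,10] → X
    (9,1)@(19, 3): e=[66,156,12] → X
    (10,1)@(21, 3): e=[38,182,14] → X
    (11,1)@(23, 3): e=[10,208,16] → X
    (3,2)@(7, 5): e=[226,-26,34] → .
    (4,2)@(9, 5): e=[198,0,36] → X  [on edge]
    (5,3)@(11, 7): e=[162,0,72] → X  [on edge]
    (6,4)@(13, 9): e=[126,0,108] → X  [on edge]
    (7,5)@(15, 11): e=[90,0,144] → X  [on edge]
    (8,6)@(17, 13): e=[54,0,180] → X  [on edge]
    (9,7)@(19, 15): e=[18,0,216] → X  [on edge]
  covered (35 px):
    . . . . . . . . . . . .
    . . . X X X X X X X X X
    . . . . X X X X X X X X
    . . . . . X X X X X X .
    . . . . . . X X X X X .
    . . . . . . . X X X X .
    . . . . . . . . X X . .
    . . . . . . . . . X . .

Answer: 73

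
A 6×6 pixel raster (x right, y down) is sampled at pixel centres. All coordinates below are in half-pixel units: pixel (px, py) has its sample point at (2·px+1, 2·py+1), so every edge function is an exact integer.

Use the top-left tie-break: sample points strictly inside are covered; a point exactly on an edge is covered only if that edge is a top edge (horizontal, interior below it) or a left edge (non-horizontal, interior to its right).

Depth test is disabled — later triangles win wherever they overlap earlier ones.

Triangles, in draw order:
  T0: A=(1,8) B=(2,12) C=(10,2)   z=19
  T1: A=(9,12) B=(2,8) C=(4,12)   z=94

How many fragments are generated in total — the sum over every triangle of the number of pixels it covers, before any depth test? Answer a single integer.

T0:
  2·area = 42  (B↔C swapped to make it positive)
  edge (1, 8)→(10, 2): d=(9,-6) top-left  bias=+0
  edge (10, 2)→(2, 12): d=(-8,10) right/bottom  bias=-1
  edge (2, 12)→(1, 8): d=(-1,-4) top-left  bias=+0
    (4,1)@(9, 3): e=[3,2,37] → X
    (5,1)@(11, 3): e=[15,-18,45] → .
    (3,2)@(7, 5): e=[9,6,27] → X
    (4,2)@(9, 5): e=[21,-14,35] → .
    (1,3)@(3, 7): e=[3,30,9] → X
    (2,3)@(5, 7): e=[15,10,17] → X
    (3,3)@(7, 7): e=[27,-10,25] → .
    (1,4)@(3, 9): e=[21,14,7] → X
    (2,4)@(5, 9): e=[33,-6,15] → .
    (1,5)@(3, 11): e=[39,-2,5] → .
  covered (5 px):
    . . . . . .
    . . . . X .
    . . . X . .
    . X X . . .
    . X . . . .
    . . . . . .
T1:
  2·area = 20  (B↔C swapped to make it positive)
  edge (9, 12)→(4, 12): d=(-5,0) right/bottom  bias=-1
  edge (4, 12)→(2, 8): d=(-2,-4) top-left  bias=+0
  edge (2, 8)→(9, 12): d=(7,4) right/bottom  bias=-1
    (1,4)@(3, 9): e=[15,2,3] → X
    (2,4)@(5, 9): e=[15,10,-5] → .
    (1,5)@(3, 11): e=[5,-2,17] → .
    (2,5)@(5, 11): e=[5,6,9] → X
    (3,5)@(7, 11): e=[5,14,1] → X
    (4,5)@(9, 11): e=[5,22,-7] → .
  covered (3 px):
    . . . . . .
    . . . . . .
    . . . . . .
    . . . . . .
    . X . . . .
    . . X X . .

Result: 8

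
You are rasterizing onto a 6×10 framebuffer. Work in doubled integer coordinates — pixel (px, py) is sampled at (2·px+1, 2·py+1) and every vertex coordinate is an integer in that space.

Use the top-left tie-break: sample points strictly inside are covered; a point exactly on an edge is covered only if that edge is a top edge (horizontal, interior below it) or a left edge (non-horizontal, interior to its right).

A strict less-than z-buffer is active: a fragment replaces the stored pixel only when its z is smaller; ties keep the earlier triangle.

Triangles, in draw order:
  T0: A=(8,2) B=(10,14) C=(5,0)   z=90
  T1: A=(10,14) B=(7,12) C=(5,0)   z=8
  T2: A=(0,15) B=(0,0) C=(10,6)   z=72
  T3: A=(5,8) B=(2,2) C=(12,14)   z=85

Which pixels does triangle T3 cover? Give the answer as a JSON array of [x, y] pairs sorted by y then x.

T0:
  2·area = 32
  edge (8, 2)→(10, 14): d=(2,12) right/bottom  bias=-1
  edge (10, 14)→(5, 0): d=(-5,-14) top-left  bias=+0
  edge (5, 0)→(8, 2): d=(3,2) right/bottom  bias=-1
    (3,1)@(7, 3): e=[14,13,5] → #
    (4,1)@(9, 3): e=[-10,41,1] → ·
    (3,2)@(7, 5): e=[18,3,11] → #
    (4,2)@(9, 5): e=[-6,31,7] → ·
    (3,3)@(7, 7): e=[22,-7,17] → ·
    (4,4)@(9, 9): e=[2,11,19] → #
    (5,4)@(11, 9): e=[-22,39,15] → ·
    (4,5)@(9, 11): e=[6,1,25] → #
    (5,5)@(11, 11): e=[-18,29,21] → ·
    (4,6)@(9, 13): e=[10,-9,31] → ·
  covered (4 px):
    · · · · · ·
    · · · # · ·
    · · · # · ·
    · · · · · ·
    · · · · # ·
    · · · · # ·
    · · · · · ·
    · · · · · ·
    · · · · · ·
    · · · · · ·
T1:
  2·area = 32
  edge (10, 14)→(7, 12): d=(-3,-2) top-left  bias=+0
  edge (7, 12)→(5, 0): d=(-2,-12) top-left  bias=+0
  edge (5, 0)→(10, 14): d=(5,14) right/bottom  bias=-1
    (3,3)@(7, 7): e=[15,10,7] → #
    (4,3)@(9, 7): e=[19,34,-21] → ·
    (3,4)@(7, 9): e=[9,6,17] → #
    (4,4)@(9, 9): e=[13,30,-11] → ·
    (3,5)@(7, 11): e=[3,2,27] → #
    (4,5)@(9, 11): e=[7,26,-1] → ·
    (3,6)@(7, 13): e=[-3,-2,37] → ·
    (4,6)@(9, 13): e=[1,22,9] → #
    (5,6)@(11, 13): e=[5,46,-19] → ·
    (4,7)@(9, 15): e=[-5,18,19] → ·
  covered (4 px):
    · · · · · ·
    · · · · · ·
    · · · · · ·
    · · · # · ·
    · · · # · ·
    · · · # · ·
    · · · · # ·
    · · · · · ·
    · · · · · ·
    · · · · · ·
T2:
  2·area = 150
  edge (0, 15)→(0, 0): d=(0,-15) top-left  bias=+0
  edge (0, 0)→(10, 6): d=(10,6) right/bottom  bias=-1
  edge (10, 6)→(0, 15): d=(-10,9) right/bottom  bias=-1
    (0,0)@(1, 1): e=[15,4,131] → #
    (1,0)@(3, 1): e=[45,-8,113] → ·
    (0,1)@(1, 3): e=[15,24,111] → #
    (1,1)@(3, 3): e=[45,12,93] → #
    (2,1)@(5, 3): e=[75,0,75] → ·  [on edge]
    (0,2)@(1, 5): e=[15,44,91] → #
    (2,2)@(5, 5): e=[75,20,55] → #
    (3,2)@(7, 5): e=[105,8,37] → #
    (4,2)@(9, 5): e=[135,-4,19] → ·
    (0,3)@(1, 7): e=[15,64,71] → #
    (4,3)@(9, 7): e=[135,16,-1] → ·
    (0,4)@(1, 9): e=[15,84,51] → #
  covered (17 px):
    # · · · · ·
    # # · · · ·
    # # # # · ·
    # # # # · ·
    # # # · · ·
    # # · · · ·
    # · · · · ·
    · · · · · ·
    · · · · · ·
    · · · · · ·
T3:
  2·area = 24
  edge (5, 8)→(2, 2): d=(-3,-6) top-left  bias=+0
  edge (2, 2)→(12, 14): d=(10,12) right/bottom  bias=-1
  edge (12, 14)→(5, 8): d=(-7,-6) top-left  bias=+0
    (2,3)@(5, 7): e=[3,14,7] → #
    (3,3)@(7, 7): e=[15,-10,19] → ·
    (2,4)@(5, 9): e=[-3,34,-7] → ·
    (3,4)@(7, 9): e=[9,10,5] → #
    (4,4)@(9, 9): e=[21,-14,17] → ·
    (3,5)@(7, 11): e=[3,30,-9] → ·
    (4,5)@(9, 11): e=[15,6,3] → #
    (5,5)@(11, 11): e=[27,-18,15] → ·
    (4,6)@(9, 13): e=[9,26,-11] → ·
    (5,6)@(11, 13): e=[21,2,1] → #
    (5,7)@(11, 15): e=[15,22,-13] → ·
  covered (4 px):
    · · · · · ·
    · · · · · ·
    · · · · · ·
    · · # · · ·
    · · · # · ·
    · · · · # ·
    · · · · · #
    · · · · · ·
    · · · · · ·
    · · · · · ·

Answer: [[2,3],[3,4],[4,5],[5,6]]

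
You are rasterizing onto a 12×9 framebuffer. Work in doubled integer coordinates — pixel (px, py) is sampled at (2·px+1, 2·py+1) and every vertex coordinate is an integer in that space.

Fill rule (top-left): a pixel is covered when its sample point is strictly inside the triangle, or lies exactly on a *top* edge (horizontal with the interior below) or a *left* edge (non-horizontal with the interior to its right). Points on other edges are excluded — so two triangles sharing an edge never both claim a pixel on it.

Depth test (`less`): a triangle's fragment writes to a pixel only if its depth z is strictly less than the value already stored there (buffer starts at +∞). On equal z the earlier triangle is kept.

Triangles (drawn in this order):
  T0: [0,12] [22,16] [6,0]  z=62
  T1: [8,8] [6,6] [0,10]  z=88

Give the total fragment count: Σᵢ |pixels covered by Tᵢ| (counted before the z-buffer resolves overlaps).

T0:
  2·area = 288  (B↔C swapped to make it positive)
  edge (0, 12)→(6, 0): d=(6,-12) top-left  bias=+0
  edge (6, 0)→(22, 16): d=(16,16) right/bottom  bias=-1
  edge (22, 16)→(0, 12): d=(-22,-4) top-left  bias=+0
    (3,0)@(7, 1): e=[18,0,270] → ·  [on edge]
    (2,1)@(5, 3): e=[6,64,218] → █
    (3,1)@(7, 3): e=[30,32,226] → █
    (4,1)@(9, 3): e=[54,0,234] → ·  [on edge]
    (2,2)@(5, 5): e=[18,96,174] → █
    (4,2)@(9, 5): e=[66,32,190] → █
    (5,2)@(11, 5): e=[90,0,198] → ·  [on edge]
    (1,3)@(3, 7): e=[6,160,122] → █
    (5,3)@(11, 7): e=[102,32,154] → █
    (6,3)@(13, 7): e=[126,0,162] → ·  [on edge]
    (1,4)@(3, 9): e=[18,192,78] → █
    (6,4)@(13, 9): e=[138,32,118] → █
    (7,4)@(15, 9): e=[162,0,126] → ·  [on edge]
    (8,5)@(17, 11): e=[198,0,90] → ·  [on edge]
    (9,6)@(19, 13): e=[234,0,54] → ·  [on edge]
    (10,7)@(21, 15): e=[270,0,18] → ·  [on edge]
    (11,8)@(23, 17): e=[306,0,-18] → ·  [on edge]
  covered (32 px):
    · · · · · · · · · · · ·
    · · █ █ · · · · · · · ·
    · · █ █ █ · · · · · · ·
    · █ █ █ █ █ · · · · · ·
    · █ █ █ █ █ █ · · · · ·
    █ █ █ █ █ █ █ █ · · · ·
    · · · █ █ █ █ █ █ · · ·
    · · · · · · · · █ █ · ·
    · · · · · · · · · · · ·
T1:
  2·area = 20  (B↔C swapped to make it positive)
  edge (8, 8)→(0, 10): d=(-8,2) right/bottom  bias=-1
  edge (0, 10)→(6, 6): d=(6,-4) top-left  bias=+0
  edge (6, 6)→(8, 8): d=(2,2) right/bottom  bias=-1
    (0,0)@(1, 1): e=[70,-50,0] → ·  [on edge]
    (1,1)@(3, 3): e=[50,-30,0] → ·  [on edge]
    (2,2)@(5, 5): e=[30,-10,0] → ·  [on edge]
    (2,3)@(5, 7): e=[14,2,4] → █
    (3,3)@(7, 7): e=[10,10,0] → ·  [on edge]
    (1,4)@(3, 9): e=[2,6,12] → █
    (2,4)@(5, 9): e=[-2,14,8] → ·
    (4,4)@(9, 9): e=[-10,30,0] → ·  [on edge]
    (1,5)@(3, 11): e=[-14,18,16] → ·
    (5,5)@(11, 11): e=[-30,50,0] → ·  [on edge]
    (6,6)@(13, 13): e=[-50,70,0] → ·  [on edge]
    (7,7)@(15, 15): e=[-70,90,0] → ·  [on edge]
    (8,8)@(17, 17): e=[-90,110,0] → ·  [on edge]
  covered (2 px):
    · · · · · · · · · · · ·
    · · · · · · · · · · · ·
    · · · · · · · · · · · ·
    · · █ · · · · · · · · ·
    · █ · · · · · · · · · ·
    · · · · · · · · · · · ·
    · · · · · · · · · · · ·
    · · · · · · · · · · · ·
    · · · · · · · · · · · ·

Answer: 34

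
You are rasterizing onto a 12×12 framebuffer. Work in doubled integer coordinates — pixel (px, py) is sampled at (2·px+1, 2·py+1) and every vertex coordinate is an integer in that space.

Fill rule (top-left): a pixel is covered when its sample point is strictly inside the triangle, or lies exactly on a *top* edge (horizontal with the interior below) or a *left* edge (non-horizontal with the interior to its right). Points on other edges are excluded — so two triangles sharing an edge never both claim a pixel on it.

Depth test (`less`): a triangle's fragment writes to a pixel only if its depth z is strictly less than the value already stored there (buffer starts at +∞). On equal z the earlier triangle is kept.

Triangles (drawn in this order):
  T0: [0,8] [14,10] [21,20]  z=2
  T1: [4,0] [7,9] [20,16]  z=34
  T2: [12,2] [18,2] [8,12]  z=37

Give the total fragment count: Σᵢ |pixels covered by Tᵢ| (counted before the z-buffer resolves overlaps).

T0:
  2·area = 126
  edge (0, 8)→(14, 10): d=(14,2) right/bottom  bias=-1
  edge (14, 10)→(21, 20): d=(7,10) right/bottom  bias=-1
  edge (21, 20)→(0, 8): d=(-21,-12) top-left  bias=+0
    (1,4)@(3, 9): e=[8,103,15] → #
    (2,4)@(5, 9): e=[4,83,39] → #
    (3,4)@(7, 9): e=[0,63,63] → ·  [on edge]
    (1,5)@(3, 11): e=[36,117,-27] → ·
    (2,5)@(5, 11): e=[32,97,-3] → ·
    (3,5)@(7, 11): e=[28,77,21] → #
    (4,5)@(9, 11): e=[24,57,45] → #
    (5,5)@(11, 11): e=[20,37,69] → #
    (6,5)@(13, 11): e=[16,17,93] → #
    (7,5)@(15, 11): e=[12,-3,117] → ·
    (10,5)@(21, 11): e=[0,-63,189] → ·  [on edge]
    (3,6)@(7, 13): e=[56,91,-21] → ·
  covered (14 px):
    · · · · · · · · · · · ·
    · · · · · · · · · · · ·
    · · · · · · · · · · · ·
    · · · · · · · · · · · ·
    · # # · · · · · · · · ·
    · · · # # # # · · · · ·
    · · · · # # # # · · · ·
    · · · · · · # # # · · ·
    · · · · · · · · # · · ·
    · · · · · · · · · · · ·
    · · · · · · · · · · · ·
    · · · · · · · · · · · ·
T1:
  2·area = 96  (B↔C swapped to make it positive)
  edge (4, 0)→(20, 16): d=(16,16) right/bottom  bias=-1
  edge (20, 16)→(7, 9): d=(-13,-7) top-left  bias=+0
  edge (7, 9)→(4, 0): d=(-3,-9) top-left  bias=+0
    (2,0)@(5, 1): e=[0,90,6] → ·  [on edge]
    (2,1)@(5, 3): e=[32,64,0] → #  [on edge]
    (3,1)@(7, 3): e=[0,78,18] → ·  [on edge]
    (2,2)@(5, 5): e=[64,38,-6] → ·
    (3,2)@(7, 5): e=[32,52,12] → #
    (4,2)@(9, 5): e=[0,66,30] → ·  [on edge]
    (3,3)@(7, 7): e=[64,26,6] → #
    (4,3)@(9, 7): e=[32,40,24] → #
    (5,3)@(11, 7): e=[0,54,42] → ·  [on edge]
    (3,4)@(7, 9): e=[96,0,0] → #  [on edge]
    (5,4)@(11, 9): e=[32,28,36] → #
    (6,4)@(13, 9): e=[0,42,54] → ·  [on edge]
    (7,5)@(15, 11): e=[0,30,66] → ·  [on edge]
    (8,6)@(17, 13): e=[0,18,78] → ·  [on edge]
    (4,7)@(9, 15): e=[160,-64,0] → ·  [on edge]
    (9,7)@(19, 15): e=[0,6,90] → ·  [on edge]
    (10,8)@(21, 17): e=[0,-6,102] → ·  [on edge]
    (11,9)@(23, 19): e=[0,-18,114] → ·  [on edge]
    (5,10)@(11, 21): e=[224,-128,0] → ·  [on edge]
  covered (10 px):
    · · · · · · · · · · · ·
    · · # · · · · · · · · ·
    · · · # · · · · · · · ·
    · · · # # · · · · · · ·
    · · · # # # · · · · · ·
    · · · · · # # · · · · ·
    · · · · · · · # · · · ·
    · · · · · · · · · · · ·
    · · · · · · · · · · · ·
    · · · · · · · · · · · ·
    · · · · · · · · · · · ·
    · · · · · · · · · · · ·
T2:
  2·area = 60
  edge (12, 2)→(18, 2): d=(6,0) top-left  bias=+0
  edge (18, 2)→(8, 12): d=(-10,10) right/bottom  bias=-1
  edge (8, 12)→(12, 2): d=(4,-10) top-left  bias=+0
    (9,0)@(19, 1): e=[-6,0,66] → ·  [on edge]
    (6,1)@(13, 3): e=[6,40,14] → #
    (7,1)@(15, 3): e=[6,20,34] → #
    (8,1)@(17, 3): e=[6,0,54] → ·  [on edge]
    (5,2)@(11, 5): e=[18,40,2] → #
    (7,2)@(15, 5): e=[18,0,42] → ·  [on edge]
    (5,3)@(11, 7): e=[30,20,10] → #
    (6,3)@(13, 7): e=[30,0,30] → ·  [on edge]
    (5,4)@(11, 9): e=[42,0,18] → ·  [on edge]
    (4,5)@(9, 11): e=[54,0,6] → ·  [on edge]
    (3,6)@(7, 13): e=[66,0,-6] → ·  [on edge]
    (2,7)@(5, 15): e=[78,0,-18] → ·  [on edge]
    (1,8)@(3, 17): e=[90,0,-30] → ·  [on edge]
    (0,9)@(1, 19): e=[102,0,-42] → ·  [on edge]
  covered (5 px):
    · · · · · · · · · · · ·
    · · · · · · # # · · · ·
    · · · · · # # · · · · ·
    · · · · · # · · · · · ·
    · · · · · · · · · · · ·
    · · · · · · · · · · · ·
    · · · · · · · · · · · ·
    · · · · · · · · · · · ·
    · · · · · · · · · · · ·
    · · · · · · · · · · · ·
    · · · · · · · · · · · ·
    · · · · · · · · · · · ·

Answer: 29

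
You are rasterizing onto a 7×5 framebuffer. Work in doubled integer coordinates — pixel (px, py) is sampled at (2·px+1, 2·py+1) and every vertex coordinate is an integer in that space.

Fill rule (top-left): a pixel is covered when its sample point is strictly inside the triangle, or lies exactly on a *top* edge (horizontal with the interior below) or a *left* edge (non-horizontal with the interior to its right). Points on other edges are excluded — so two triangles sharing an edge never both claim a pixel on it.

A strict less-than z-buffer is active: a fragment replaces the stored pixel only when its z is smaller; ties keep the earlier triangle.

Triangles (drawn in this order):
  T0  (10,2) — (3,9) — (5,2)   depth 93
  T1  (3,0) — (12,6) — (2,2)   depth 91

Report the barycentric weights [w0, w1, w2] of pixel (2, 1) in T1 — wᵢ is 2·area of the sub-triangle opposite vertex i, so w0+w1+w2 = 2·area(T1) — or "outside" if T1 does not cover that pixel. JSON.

T0:
  2·area = 35
  edge (10, 2)→(3, 9): d=(-7,7) right/bottom  bias=-1
  edge (3, 9)→(5, 2): d=(2,-7) top-left  bias=+0
  edge (5, 2)→(10, 2): d=(5,0) top-left  bias=+0
    (5,0)@(11, 1): e=[0,40,-5] → ·  [on edge]
    (2,1)@(5, 3): e=[28,2,5] → #
    (3,1)@(7, 3): e=[14,16,5] → #
    (4,1)@(9, 3): e=[0,30,5] → ·  [on edge]
    (2,2)@(5, 5): e=[14,6,15] → #
    (3,2)@(7, 5): e=[0,20,15] → ·  [on edge]
    (2,3)@(5, 7): e=[0,10,25] → ·  [on edge]
    (1,4)@(3, 9): e=[0,0,35] → ·  [on edge]
  covered (3 px):
    · · · · · · ·
    · · # # · · ·
    · · # · · · ·
    · · · · · · ·
    · · · · · · ·
T1:
  2·area = 24
  edge (3, 0)→(12, 6): d=(9,6) right/bottom  bias=-1
  edge (12, 6)→(2, 2): d=(-10,-4) top-left  bias=+0
  edge (2, 2)→(3, 0): d=(1,-2) top-left  bias=+0
    (1,0)@(3, 1): e=[9,14,1] → #
    (2,0)@(5, 1): e=[-3,22,5] → ·
    (1,1)@(3, 3): e=[27,-6,3] → ·
    (2,1)@(5, 3): e=[15,2,7] → #
    (3,1)@(7, 3): e=[3,10,11] → #
    (4,1)@(9, 3): e=[-9,18,15] → ·
    (2,2)@(5, 5): e=[33,-18,9] → ·
    (3,2)@(7, 5): e=[21,-10,13] → ·
  covered (3 px):
    · # · · · · ·
    · · # # · · ·
    · · · · · · ·
    · · · · · · ·
    · · · · · · ·

Answer: [2,7,15]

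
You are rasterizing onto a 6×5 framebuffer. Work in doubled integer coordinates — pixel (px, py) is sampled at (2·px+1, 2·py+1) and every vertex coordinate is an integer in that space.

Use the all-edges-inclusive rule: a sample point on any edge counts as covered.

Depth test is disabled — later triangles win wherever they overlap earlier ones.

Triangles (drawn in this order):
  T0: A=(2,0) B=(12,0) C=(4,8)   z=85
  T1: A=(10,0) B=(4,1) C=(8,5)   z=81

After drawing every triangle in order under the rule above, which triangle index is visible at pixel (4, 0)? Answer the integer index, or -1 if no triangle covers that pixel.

T0:
  2·area = 80
  edge (2, 0)→(12, 0): d=(10,0) inclusive
  edge (12, 0)→(4, 8): d=(-8,8) inclusive
  edge (4, 8)→(2, 0): d=(-2,-8) inclusive
    (1,0)@(3, 1): e=[10,64,6] → #
    (2,0)@(5, 1): e=[10,48,22] → #
    (3,0)@(7, 1): e=[10,32,38] → #
    (4,0)@(9, 1): e=[10,16,54] → #
    (5,0)@(11, 1): e=[10,0,70] → #  [on edge]
    (1,1)@(3, 3): e=[30,48,2] → #
    (4,1)@(9, 3): e=[30,0,50] → #  [on edge]
    (5,1)@(11, 3): e=[30,-16,66] → ·
    (1,2)@(3, 5): e=[50,32,-2] → ·
    (2,2)@(5, 5): e=[50,16,14] → #
    (3,2)@(7, 5): e=[50,0,30] → #  [on edge]
    (4,2)@(9, 5): e=[50,-16,46] → ·
    (2,3)@(5, 7): e=[70,0,10] → #  [on edge]
    (1,4)@(3, 9): e=[90,0,-10] → ·  [on edge]
  covered (12 px):
    · # # # # #
    · # # # # ·
    · · # # · ·
    · · # · · ·
    · · · · · ·
T1:
  2·area = 28  (B↔C swapped to make it positive)
  edge (10, 0)→(8, 5): d=(-2,5) inclusive
  edge (8, 5)→(4, 1): d=(-4,-4) inclusive
  edge (4, 1)→(10, 0): d=(6,-1) inclusive
    (2,0)@(5, 1): e=[23,4,1] → #
    (3,0)@(7, 1): e=[13,12,3] → #
    (4,0)@(9, 1): e=[3,20,5] → #
    (5,0)@(11, 1): e=[-7,28,7] → ·
    (2,1)@(5, 3): e=[19,-4,13] → ·
    (3,1)@(7, 3): e=[9,4,15] → #
    (4,1)@(9, 3): e=[-1,12,17] → ·
    (3,2)@(7, 5): e=[5,-4,27] → ·
  covered (4 px):
    · · # # # ·
    · · · # · ·
    · · · · · ·
    · · · · · ·
    · · · · · ·

Z-buffer (winner per pixel, '.' = empty):
  . 0 1 1 1 0
  . 0 0 1 0 .
  . . 0 0 . .
  . . 0 . . .
  . . . . . .

Result: 1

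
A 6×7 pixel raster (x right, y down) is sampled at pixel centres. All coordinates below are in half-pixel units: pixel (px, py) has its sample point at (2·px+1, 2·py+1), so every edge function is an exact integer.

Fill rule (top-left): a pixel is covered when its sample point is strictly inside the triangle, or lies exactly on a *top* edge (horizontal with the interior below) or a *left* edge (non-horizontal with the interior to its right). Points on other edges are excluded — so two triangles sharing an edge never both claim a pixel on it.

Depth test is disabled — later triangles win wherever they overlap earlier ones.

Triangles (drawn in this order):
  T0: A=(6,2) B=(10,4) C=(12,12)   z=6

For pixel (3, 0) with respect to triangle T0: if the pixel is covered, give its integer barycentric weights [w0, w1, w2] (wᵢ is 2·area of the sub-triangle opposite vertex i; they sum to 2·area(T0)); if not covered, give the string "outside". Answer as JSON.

T0:
  2·area = 28
  edge (6, 2)→(10, 4): d=(4,2) right/bottom  bias=-1
  edge (10, 4)→(12, 12): d=(2,8) right/bottom  bias=-1
  edge (12, 12)→(6, 2): d=(-6,-10) top-left  bias=+0
    (3,1)@(7, 3): e=[2,22,4] → X
    (4,1)@(9, 3): e=[-2,6,24] → .
    (3,2)@(7, 5): e=[10,26,-8] → .
    (4,2)@(9, 5): e=[6,10,12] → X
    (5,2)@(11, 5): e=[2,-6,32] → .
    (4,3)@(9, 7): e=[14,14,0] → X  [on edge]
    (5,3)@(11, 7): e=[10,-2,20] → .
    (4,4)@(9, 9): e=[22,18,-12] → .
    (5,4)@(11, 9): e=[18,2,8] → X
    (5,5)@(11, 11): e=[26,6,-4] → .
  covered (4 px):
    . . . . . .
    . . . X . .
    . . . . X .
    . . . . X .
    . . . . . X
    . . . . . .
    . . . . . .

Answer: "outside"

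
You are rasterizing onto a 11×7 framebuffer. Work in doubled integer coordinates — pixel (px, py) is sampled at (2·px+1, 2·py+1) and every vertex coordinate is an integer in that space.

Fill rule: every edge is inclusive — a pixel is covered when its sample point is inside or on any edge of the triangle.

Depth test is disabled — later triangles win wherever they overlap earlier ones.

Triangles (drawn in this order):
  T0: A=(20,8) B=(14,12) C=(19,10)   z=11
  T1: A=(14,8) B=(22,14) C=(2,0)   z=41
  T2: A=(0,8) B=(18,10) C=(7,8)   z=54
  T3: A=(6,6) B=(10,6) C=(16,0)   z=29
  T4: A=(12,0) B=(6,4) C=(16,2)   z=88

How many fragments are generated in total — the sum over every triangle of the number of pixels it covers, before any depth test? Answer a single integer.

T0:
  2·area = 8  (B↔C swapped to make it positive)
  edge (20, 8)→(19, 10): d=(-1,2) inclusive
  edge (19, 10)→(14, 12): d=(-5,2) inclusive
  edge (14, 12)→(20, 8): d=(6,-4) inclusive
    (9,4)@(19, 9): e=[1,5,2] → X
    (10,4)@(21, 9): e=[-3,1,10] → .
    (9,5)@(19, 11): e=[-1,-5,14] → .
  covered (1 px):
    . . . . . . . . . . .
    . . . . . . . . . . .
    . . . . . . . . . . .
    . . . . . . . . . . .
    . . . . . . . . . X .
    . . . . . . . . . . .
    . . . . . . . . . . .
T1:
  2·area = 8
  edge (14, 8)→(22, 14): d=(8,6) inclusive
  edge (22, 14)→(2, 0): d=(-20,-14) inclusive
  edge (2, 0)→(14, 8): d=(12,8) inclusive
    (7,4)@(15, 9): e=[2,2,4] → X
    (8,4)@(17, 9): e=[-10,30,-12] → .
    (7,5)@(15, 11): e=[18,-38,28] → .
  covered (1 px):
    . . . . . . . . . . .
    . . . . . . . . . . .
    . . . . . . . . . . .
    . . . . . . . . . . .
    . . . . . . . X . . .
    . . . . . . . . . . .
    . . . . . . . . . . .
T2:
  2·area = 14  (B↔C swapped to make it positive)
  edge (0, 8)→(7, 8): d=(7,0) inclusive
  edge (7, 8)→(18, 10): d=(11,2) inclusive
  edge (18, 10)→(0, 8): d=(-18,-2) inclusive
    (4,4)@(9, 9): e=[7,7,0] → X  [on edge]
    (5,4)@(11, 9): e=[7,3,4] → X
    (6,4)@(13, 9): e=[7,-1,8] → .
    (4,5)@(9, 11): e=[21,29,-36] → .
    (5,5)@(11, 11): e=[21,25,-32] → .
  covered (2 px):
    . . . . . . . . . . .
    . . . . . . . . . . .
    . . . . . . . . . . .
    . . . . . . . . . . .
    . . . . X X . . . . .
    . . . . . . . . . . .
    . . . . . . . . . . .
T3:
  2·area = 24  (B↔C swapped to make it positive)
  edge (6, 6)→(16, 0): d=(10,-6) inclusive
  edge (16, 0)→(10, 6): d=(-6,6) inclusive
  edge (10, 6)→(6, 6): d=(-4,0) inclusive
    (7,0)@(15, 1): e=[4,0,20] → X  [on edge]
    (8,0)@(17, 1): e=[16,-12,20] → .
    (5,1)@(11, 3): e=[0,12,12] → X  [on edge]
    (6,1)@(13, 3): e=[12,0,12] → X  [on edge]
    (7,1)@(15, 3): e=[24,-12,12] → .
    (4,2)@(9, 5): e=[8,12,4] → X
    (5,2)@(11, 5): e=[20,0,4] → X  [on edge]
    (6,2)@(13, 5): e=[32,-12,4] → .
    (4,3)@(9, 7): e=[28,0,-4] → .  [on edge]
    (5,3)@(11, 7): e=[40,-12,-4] → .
    (0,4)@(1, 9): e=[0,36,-12] → .  [on edge]
    (3,4)@(7, 9): e=[36,0,-12] → .  [on edge]
    (2,5)@(5, 11): e=[44,0,-20] → .  [on edge]
    (1,6)@(3, 13): e=[52,0,-28] → .  [on edge]
  covered (5 px):
    . . . . . . . X . . .
    . . . . . X X . . . .
    . . . . X X . . . . .
    . . . . . . . . . . .
    . . . . . . . . . . .
    . . . . . . . . . . .
    . . . . . . . . . . .
T4:
  2·area = 28  (B↔C swapped to make it positive)
  edge (12, 0)→(16, 2): d=(4,2) inclusive
  edge (16, 2)→(6, 4): d=(-10,2) inclusive
  edge (6, 4)→(12, 0): d=(6,-4) inclusive
    (5,0)@(11, 1): e=[6,20,2] → X
    (6,0)@(13, 1): e=[2,16,10] → X
    (7,0)@(15, 1): e=[-2,12,18] → .
    (10,0)@(21, 1): e=[-14,0,42] → .  [on edge]
    (4,1)@(9, 3): e=[18,4,6] → X
    (5,1)@(11, 3): e=[14,0,14] → X  [on edge]
    (6,1)@(13, 3): e=[10,-4,22] → .
    (0,2)@(1, 5): e=[42,0,-14] → .  [on edge]
    (4,2)@(9, 5): e=[26,-16,18] → .
    (5,2)@(11, 5): e=[22,-20,26] → .
  covered (4 px):
    . . . . . X X . . . .
    . . . . X X . . . . .
    . . . . . . . . . . .
    . . . . . . . . . . .
    . . . . . . . . . . .
    . . . . . . . . . . .
    . . . . . . . . . . .

Final: 13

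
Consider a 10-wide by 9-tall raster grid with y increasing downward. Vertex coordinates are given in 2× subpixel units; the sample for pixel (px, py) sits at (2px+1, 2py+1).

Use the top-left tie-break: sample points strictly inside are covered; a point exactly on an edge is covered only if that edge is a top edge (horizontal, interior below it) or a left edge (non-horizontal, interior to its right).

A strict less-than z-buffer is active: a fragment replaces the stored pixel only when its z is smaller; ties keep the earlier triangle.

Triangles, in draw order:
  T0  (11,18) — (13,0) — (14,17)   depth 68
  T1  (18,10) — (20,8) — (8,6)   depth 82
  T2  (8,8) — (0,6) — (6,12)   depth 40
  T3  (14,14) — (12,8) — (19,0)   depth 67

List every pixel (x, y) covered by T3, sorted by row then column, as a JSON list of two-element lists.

T0:
  2·area = 52
  edge (11, 18)→(13, 0): d=(2,-18) top-left  bias=+0
  edge (13, 0)→(14, 17): d=(1,17) right/bottom  bias=-1
  edge (14, 17)→(11, 18): d=(-3,1) right/bottom  bias=-1
    (6,0)@(13, 1): e=[2,1,49] → X
    (7,0)@(15, 1): e=[38,-33,47] → .
    (6,1)@(13, 3): e=[6,3,43] → X
    (7,1)@(15, 3): e=[42,-31,41] → .
    (6,2)@(13, 5): e=[10,5,37] → X
    (7,2)@(15, 5): e=[46,-29,35] → .
    (6,3)@(13, 7): e=[14,7,31] → X
    (7,3)@(15, 7): e=[50,-27,29] → .
    (6,4)@(13, 9): e=[18,9,25] → X
    (7,4)@(15, 9): e=[54,-25,23] → .
    (6,5)@(13, 11): e=[22,11,19] → X
    (7,5)@(15, 11): e=[58,-23,17] → .
  covered (9 px):
    . . . . . . X . . .
    . . . . . . X . . .
    . . . . . . X . . .
    . . . . . . X . . .
    . . . . . . X . . .
    . . . . . . X . . .
    . . . . . . X . . .
    . . . . . . X . . .
    . . . . . . X . . .
T1:
  2·area = 28  (B↔C swapped to make it positive)
  edge (18, 10)→(8, 6): d=(-10,-4) top-left  bias=+0
  edge (8, 6)→(20, 8): d=(12,2) right/bottom  bias=-1
  edge (20, 8)→(18, 10): d=(-2,2) right/bottom  bias=-1
    (5,3)@(11, 7): e=[2,6,20] → X
    (6,3)@(13, 7): e=[10,2,16] → X
    (7,3)@(15, 7): e=[18,-2,12] → .
    (5,4)@(11, 9): e=[-18,30,16] → .
    (6,4)@(13, 9): e=[-10,26,12] → .
    (8,4)@(17, 9): e=[6,18,4] → X
    (9,4)@(19, 9): e=[14,14,0] → .  [on edge]
    (8,5)@(17, 11): e=[-14,42,0] → .  [on edge]
    (7,6)@(15, 13): e=[-42,70,0] → .  [on edge]
    (6,7)@(13, 15): e=[-70,98,0] → .  [on edge]
    (5,8)@(11, 17): e=[-98,126,0] → .  [on edge]
  covered (3 px):
    . . . . . . . . . .
    . . . . . . . . . .
    . . . . . . . . . .
    . . . . . X X . . .
    . . . . . . . . X .
    . . . . . . . . . .
    . . . . . . . . . .
    . . . . . . . . . .
    . . . . . . . . . .
T2:
  2·area = 36  (B↔C swapped to make it positive)
  edge (8, 8)→(6, 12): d=(-2,4) right/bottom  bias=-1
  edge (6, 12)→(0, 6): d=(-6,-6) top-left  bias=+0
  edge (0, 6)→(8, 8): d=(8,2) right/bottom  bias=-1
    (0,3)@(1, 7): e=[30,0,6] → X  [on edge]
    (1,3)@(3, 7): e=[22,12,2] → X
    (2,3)@(5, 7): e=[14,24,-2] → .
    (0,4)@(1, 9): e=[26,-12,22] → .
    (1,4)@(3, 9): e=[18,0,18] → X  [on edge]
    (2,4)@(5, 9): e=[10,12,14] → X
    (3,4)@(7, 9): e=[2,24,10] → X
    (4,4)@(9, 9): e=[-6,36,6] → .
    (1,5)@(3, 11): e=[14,-12,34] → .
    (2,5)@(5, 11): e=[6,0,30] → X  [on edge]
    (3,5)@(7, 11): e=[-2,12,26] → .
    (2,6)@(5, 13): e=[2,-12,46] → .
    (3,6)@(7, 13): e=[-6,0,42] → .  [on edge]
    (4,7)@(9, 15): e=[-18,0,54] → .  [on edge]
    (5,8)@(11, 17): e=[-30,0,66] → .  [on edge]
  covered (6 px):
    . . . . . . . . . .
    . . . . . . . . . .
    . . . . . . . . . .
    X X . . . . . . . .
    . X X X . . . . . .
    . . X . . . . . . .
    . . . . . . . . . .
    . . . . . . . . . .
    . . . . . . . . . .
T3:
  2·area = 58
  edge (14, 14)→(12, 8): d=(-2,-6) top-left  bias=+0
  edge (12, 8)→(19, 0): d=(7,-8) top-left  bias=+0
  edge (19, 0)→(14, 14): d=(-5,14) right/bottom  bias=-1
    (8,1)@(17, 3): e=[40,5,13] → X
    (9,1)@(19, 3): e=[52,21,-15] → .
    (5,2)@(11, 5): e=[0,-29,87] → .  [on edge]
    (7,2)@(15, 5): e=[24,3,31] → X
    (9,2)@(19, 5): e=[48,35,-25] → .
    (6,3)@(13, 7): e=[8,1,49] → X
    (8,3)@(17, 7): e=[32,33,-7] → .
    (6,4)@(13, 9): e=[4,15,39] → X
    (8,4)@(17, 9): e=[28,47,-17] → .
    (6,5)@(13, 11): e=[0,29,29] → X  [on edge]
    (8,5)@(17, 11): e=[24,61,-27] → .
    (6,6)@(13, 13): e=[-4,43,19] → .
    (7,8)@(15, 17): e=[0,87,-29] → .  [on edge]
  covered (9 px):
    . . . . . . . . . .
    . . . . . . . . X .
    . . . . . . . X X .
    . . . . . . X X . .
    . . . . . . X X . .
    . . . . . . X X . .
    . . . . . . . . . .
    . . . . . . . . . .
    . . . . . . . . . .

Result: [[8,1],[7,2],[8,2],[6,3],[7,3],[6,4],[7,4],[6,5],[7,5]]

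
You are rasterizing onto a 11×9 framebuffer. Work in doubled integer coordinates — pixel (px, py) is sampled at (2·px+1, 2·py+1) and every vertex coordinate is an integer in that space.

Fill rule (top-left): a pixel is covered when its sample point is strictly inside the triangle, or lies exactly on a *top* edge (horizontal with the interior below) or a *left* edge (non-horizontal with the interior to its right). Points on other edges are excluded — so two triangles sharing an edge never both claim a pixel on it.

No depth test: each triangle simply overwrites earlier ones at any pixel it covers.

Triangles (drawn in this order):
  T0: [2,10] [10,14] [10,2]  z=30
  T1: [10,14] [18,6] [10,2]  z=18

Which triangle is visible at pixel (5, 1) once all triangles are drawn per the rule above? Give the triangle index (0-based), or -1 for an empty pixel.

T0:
  2·area = 96  (B↔C swapped to make it positive)
  edge (2, 10)→(10, 2): d=(8,-8) top-left  bias=+0
  edge (10, 2)→(10, 14): d=(0,12) right/bottom  bias=-1
  edge (10, 14)→(2, 10): d=(-8,-4) top-left  bias=+0
    (5,0)@(11, 1): e=[0,-12,108] → .  [on edge]
    (4,1)@(9, 3): e=[0,12,84] → X  [on edge]
    (5,1)@(11, 3): e=[16,-12,92] → .
    (3,2)@(7, 5): e=[0,36,60] → X  [on edge]
    (5,2)@(11, 5): e=[32,-12,76] → .
    (2,3)@(5, 7): e=[0,60,36] → X  [on edge]
    (5,3)@(11, 7): e=[48,-12,60] → .
    (1,4)@(3, 9): e=[0,84,12] → X  [on edge]
    (5,4)@(11, 9): e=[64,-12,44] → .
    (0,5)@(1, 11): e=[0,108,-12] → .  [on edge]
    (1,5)@(3, 11): e=[16,84,-4] → .
    (2,5)@(5, 11): e=[32,60,4] → X
  covered (14 px):
    . . . . . . . . . . .
    . . . . X . . . . . .
    . . . X X . . . . . .
    . . X X X . . . . . .
    . X X X X . . . . . .
    . . X X X . . . . . .
    . . . . X . . . . . .
    . . . . . . . . . . .
    . . . . . . . . . . .
T1:
  2·area = 96  (B↔C swapped to make it positive)
  edge (10, 14)→(10, 2): d=(0,-12) top-left  bias=+0
  edge (10, 2)→(18, 6): d=(8,4) right/bottom  bias=-1
  edge (18, 6)→(10, 14): d=(-8,8) right/bottom  bias=-1
    (5,1)@(11, 3): e=[12,4,80] → X
    (6,1)@(13, 3): e=[36,-4,64] → .
    (10,1)@(21, 3): e=[132,-36,0] → .  [on edge]
    (5,2)@(11, 5): e=[12,20,64] → X
    (6,2)@(13, 5): e=[36,12,48] → X
    (7,2)@(15, 5): e=[60,4,32] → X
    (8,2)@(17, 5): e=[84,-4,16] → .
    (9,2)@(19, 5): e=[108,-12,0] → .  [on edge]
    (5,3)@(11, 7): e=[12,36,48] → X
    (8,3)@(17, 7): e=[84,12,0] → .  [on edge]
    (5,4)@(11, 9): e=[12,52,32] → X
    (7,4)@(15, 9): e=[60,36,0] → .  [on edge]
    (6,5)@(13, 11): e=[36,60,0] → .  [on edge]
    (5,6)@(11, 13): e=[12,84,0] → .  [on edge]
    (4,7)@(9, 15): e=[-12,108,0] → .  [on edge]
    (3,8)@(7, 17): e=[-36,132,0] → .  [on edge]
  covered (10 px):
    . . . . . . . . . . .
    . . . . . X . . . . .
    . . . . . X X X . . .
    . . . . . X X X . . .
    . . . . . X X . . . .
    . . . . . X . . . . .
    . . . . . . . . . . .
    . . . . . . . . . . .
    . . . . . . . . . . .

Z-buffer (winner per pixel, '.' = empty):
  . . . . . . . . . . .
  . . . . 0 1 . . . . .
  . . . 0 0 1 1 1 . . .
  . . 0 0 0 1 1 1 . . .
  . 0 0 0 0 1 1 . . . .
  . . 0 0 0 1 . . . . .
  . . . . 0 . . . . . .
  . . . . . . . . . . .
  . . . . . . . . . . .

Result: 1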